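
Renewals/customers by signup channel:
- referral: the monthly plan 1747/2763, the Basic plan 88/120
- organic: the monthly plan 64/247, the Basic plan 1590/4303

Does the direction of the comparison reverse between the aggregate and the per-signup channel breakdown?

Yes

Referral: the monthly plan 1747/2763 = 63.2%, the Basic plan 88/120 = 73.3% → the Basic plan
Organic: the monthly plan 64/247 = 25.9%, the Basic plan 1590/4303 = 37.0% → the Basic plan
Overall: the monthly plan 1811/3010 = 60.2%, the Basic plan 1678/4423 = 37.9% → the monthly plan
The Basic plan wins each signup group but the monthly plan wins overall — the comparison reverses. The Basic plan's customers skew toward organic, which has a lower base rate.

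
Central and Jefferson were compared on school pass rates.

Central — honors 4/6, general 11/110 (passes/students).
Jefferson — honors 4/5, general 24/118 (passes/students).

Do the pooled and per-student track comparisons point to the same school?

Honors: Central 4/6 = 66.7%, Jefferson 4/5 = 80.0% → Jefferson
General: Central 11/110 = 10.0%, Jefferson 24/118 = 20.3% → Jefferson
Overall: Central 15/116 = 12.9%, Jefferson 28/123 = 22.8% → Jefferson
Jefferson wins overall and in every student group — no reversal.

Yes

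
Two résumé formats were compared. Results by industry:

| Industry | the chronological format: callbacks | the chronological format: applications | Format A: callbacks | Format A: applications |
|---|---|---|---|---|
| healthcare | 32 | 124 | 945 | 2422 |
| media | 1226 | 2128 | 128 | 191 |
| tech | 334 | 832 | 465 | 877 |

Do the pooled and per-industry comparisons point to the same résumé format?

No

Healthcare: the chronological format 32/124 = 25.8%, Format A 945/2422 = 39.0% → Format A
Media: the chronological format 1226/2128 = 57.6%, Format A 128/191 = 67.0% → Format A
Tech: the chronological format 334/832 = 40.1%, Format A 465/877 = 53.0% → Format A
Overall: the chronological format 1592/3084 = 51.6%, Format A 1538/3490 = 44.1% → the chronological format
Format A wins each industry group but the chronological format wins overall — the comparison reverses. Format A's applications skew toward healthcare, which has a lower base rate.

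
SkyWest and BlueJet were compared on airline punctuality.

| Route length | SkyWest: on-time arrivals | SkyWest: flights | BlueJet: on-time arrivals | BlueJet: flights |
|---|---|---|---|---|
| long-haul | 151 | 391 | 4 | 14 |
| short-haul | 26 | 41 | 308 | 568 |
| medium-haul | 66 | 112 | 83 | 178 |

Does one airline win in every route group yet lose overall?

Long-haul: SkyWest 151/391 = 38.6%, BlueJet 4/14 = 28.6% → SkyWest
Short-haul: SkyWest 26/41 = 63.4%, BlueJet 308/568 = 54.2% → SkyWest
Medium-haul: SkyWest 66/112 = 58.9%, BlueJet 83/178 = 46.6% → SkyWest
Overall: SkyWest 243/544 = 44.7%, BlueJet 395/760 = 52.0% → BlueJet
SkyWest wins each route group but BlueJet wins overall — the comparison reverses. SkyWest's flights skew toward long-haul, which has a lower base rate.

Yes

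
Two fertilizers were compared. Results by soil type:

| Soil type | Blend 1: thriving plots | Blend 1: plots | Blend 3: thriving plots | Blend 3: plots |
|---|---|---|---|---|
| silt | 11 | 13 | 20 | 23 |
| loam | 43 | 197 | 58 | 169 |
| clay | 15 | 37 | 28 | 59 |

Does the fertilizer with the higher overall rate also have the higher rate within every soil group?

Yes

Silt: Blend 1 11/13 = 84.6%, Blend 3 20/23 = 87.0% → Blend 3
Loam: Blend 1 43/197 = 21.8%, Blend 3 58/169 = 34.3% → Blend 3
Clay: Blend 1 15/37 = 40.5%, Blend 3 28/59 = 47.5% → Blend 3
Overall: Blend 1 69/247 = 27.9%, Blend 3 106/251 = 42.2% → Blend 3
Blend 3 wins overall and in every soil group — no reversal.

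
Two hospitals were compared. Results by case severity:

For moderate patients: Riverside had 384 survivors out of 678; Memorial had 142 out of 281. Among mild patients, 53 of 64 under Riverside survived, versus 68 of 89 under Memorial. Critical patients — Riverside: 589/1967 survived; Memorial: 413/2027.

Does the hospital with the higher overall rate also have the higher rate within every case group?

Yes

Moderate: Riverside 384/678 = 56.6%, Memorial 142/281 = 50.5% → Riverside
Mild: Riverside 53/64 = 82.8%, Memorial 68/89 = 76.4% → Riverside
Critical: Riverside 589/1967 = 29.9%, Memorial 413/2027 = 20.4% → Riverside
Overall: Riverside 1026/2709 = 37.9%, Memorial 623/2397 = 26.0% → Riverside
Riverside wins overall and in every case group — no reversal.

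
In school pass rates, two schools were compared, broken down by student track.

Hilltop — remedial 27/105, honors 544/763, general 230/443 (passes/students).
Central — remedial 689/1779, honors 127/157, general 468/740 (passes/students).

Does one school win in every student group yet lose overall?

Yes

Remedial: Hilltop 27/105 = 25.7%, Central 689/1779 = 38.7% → Central
Honors: Hilltop 544/763 = 71.3%, Central 127/157 = 80.9% → Central
General: Hilltop 230/443 = 51.9%, Central 468/740 = 63.2% → Central
Overall: Hilltop 801/1311 = 61.1%, Central 1284/2676 = 48.0% → Hilltop
Central wins each student group but Hilltop wins overall — the comparison reverses. Central's students skew toward remedial, which has a lower base rate.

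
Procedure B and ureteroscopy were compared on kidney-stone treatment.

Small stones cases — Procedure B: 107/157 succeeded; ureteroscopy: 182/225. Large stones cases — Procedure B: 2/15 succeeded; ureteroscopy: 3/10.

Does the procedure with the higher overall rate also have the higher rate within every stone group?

Small stones: Procedure B 107/157 = 68.2%, ureteroscopy 182/225 = 80.9% → ureteroscopy
Large stones: Procedure B 2/15 = 13.3%, ureteroscopy 3/10 = 30.0% → ureteroscopy
Overall: Procedure B 109/172 = 63.4%, ureteroscopy 185/235 = 78.7% → ureteroscopy
Ureteroscopy wins overall and in every stone group — no reversal.

Yes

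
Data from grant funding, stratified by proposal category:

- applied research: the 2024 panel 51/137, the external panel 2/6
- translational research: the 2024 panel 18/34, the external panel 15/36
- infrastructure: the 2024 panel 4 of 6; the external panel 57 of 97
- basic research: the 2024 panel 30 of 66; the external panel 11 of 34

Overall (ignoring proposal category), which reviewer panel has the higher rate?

Applied research: the 2024 panel 51/137 = 37.2%, the external panel 2/6 = 33.3% → the 2024 panel
Translational research: the 2024 panel 18/34 = 52.9%, the external panel 15/36 = 41.7% → the 2024 panel
Infrastructure: the 2024 panel 4/6 = 66.7%, the external panel 57/97 = 58.8% → the 2024 panel
Basic research: the 2024 panel 30/66 = 45.5%, the external panel 11/34 = 32.4% → the 2024 panel
Overall: the 2024 panel 103/243 = 42.4%, the external panel 85/173 = 49.1% → the external panel
(The 2024 panel wins every proposal group but the external panel wins overall — the 2024 panel's proposals skew toward the low-rate applied research group.)

the external panel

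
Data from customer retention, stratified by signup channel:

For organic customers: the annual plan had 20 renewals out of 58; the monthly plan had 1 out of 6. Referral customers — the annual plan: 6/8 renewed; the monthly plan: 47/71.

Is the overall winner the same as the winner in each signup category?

Organic: the annual plan 20/58 = 34.5%, the monthly plan 1/6 = 16.7% → the annual plan
Referral: the annual plan 6/8 = 75.0%, the monthly plan 47/71 = 66.2% → the annual plan
Overall: the annual plan 26/66 = 39.4%, the monthly plan 48/77 = 62.3% → the monthly plan
The annual plan wins each signup group but the monthly plan wins overall — the comparison reverses. The annual plan's customers skew toward organic, which has a lower base rate.

No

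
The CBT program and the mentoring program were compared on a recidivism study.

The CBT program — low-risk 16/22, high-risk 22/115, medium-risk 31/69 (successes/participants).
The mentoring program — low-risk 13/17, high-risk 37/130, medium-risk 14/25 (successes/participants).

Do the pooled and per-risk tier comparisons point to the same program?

Yes

Low-risk: the CBT program 16/22 = 72.7%, the mentoring program 13/17 = 76.5% → the mentoring program
High-risk: the CBT program 22/115 = 19.1%, the mentoring program 37/130 = 28.5% → the mentoring program
Medium-risk: the CBT program 31/69 = 44.9%, the mentoring program 14/25 = 56.0% → the mentoring program
Overall: the CBT program 69/206 = 33.5%, the mentoring program 64/172 = 37.2% → the mentoring program
The mentoring program wins overall and in every risk group — no reversal.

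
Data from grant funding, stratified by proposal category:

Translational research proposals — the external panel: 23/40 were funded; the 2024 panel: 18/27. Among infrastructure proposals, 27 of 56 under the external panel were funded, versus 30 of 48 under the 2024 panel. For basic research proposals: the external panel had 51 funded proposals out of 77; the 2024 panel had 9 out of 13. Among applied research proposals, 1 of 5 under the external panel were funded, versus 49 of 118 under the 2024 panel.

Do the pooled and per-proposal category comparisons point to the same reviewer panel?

No

Translational research: the external panel 23/40 = 57.5%, the 2024 panel 18/27 = 66.7% → the 2024 panel
Infrastructure: the external panel 27/56 = 48.2%, the 2024 panel 30/48 = 62.5% → the 2024 panel
Basic research: the external panel 51/77 = 66.2%, the 2024 panel 9/13 = 69.2% → the 2024 panel
Applied research: the external panel 1/5 = 20.0%, the 2024 panel 49/118 = 41.5% → the 2024 panel
Overall: the external panel 102/178 = 57.3%, the 2024 panel 106/206 = 51.5% → the external panel
The 2024 panel wins each proposal group but the external panel wins overall — the comparison reverses. The 2024 panel's proposals skew toward applied research, which has a lower base rate.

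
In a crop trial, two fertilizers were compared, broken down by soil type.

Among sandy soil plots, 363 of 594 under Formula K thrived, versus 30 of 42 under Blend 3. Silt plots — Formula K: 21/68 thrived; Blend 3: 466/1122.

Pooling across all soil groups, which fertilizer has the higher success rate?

Sandy soil: Formula K 363/594 = 61.1%, Blend 3 30/42 = 71.4% → Blend 3
Silt: Formula K 21/68 = 30.9%, Blend 3 466/1122 = 41.5% → Blend 3
Overall: Formula K 384/662 = 58.0%, Blend 3 496/1164 = 42.6% → Formula K
(Blend 3 wins every soil group but Formula K wins overall — Blend 3's plots skew toward the low-rate silt group.)

Formula K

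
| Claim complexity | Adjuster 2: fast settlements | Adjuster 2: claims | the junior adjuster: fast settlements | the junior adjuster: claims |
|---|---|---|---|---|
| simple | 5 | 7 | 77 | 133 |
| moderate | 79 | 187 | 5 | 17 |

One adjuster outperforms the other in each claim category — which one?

Simple: Adjuster 2 5/7 = 71.4%, the junior adjuster 77/133 = 57.9% → Adjuster 2
Moderate: Adjuster 2 79/187 = 42.2%, the junior adjuster 5/17 = 29.4% → Adjuster 2
Adjuster 2 has the higher rate in both groups.

Adjuster 2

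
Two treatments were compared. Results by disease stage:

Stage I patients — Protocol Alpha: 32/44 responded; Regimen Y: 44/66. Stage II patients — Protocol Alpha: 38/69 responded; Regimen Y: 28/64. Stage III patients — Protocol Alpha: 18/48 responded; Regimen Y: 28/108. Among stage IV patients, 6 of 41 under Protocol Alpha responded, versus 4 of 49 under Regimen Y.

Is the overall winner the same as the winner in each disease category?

Yes

Stage I: Protocol Alpha 32/44 = 72.7%, Regimen Y 44/66 = 66.7% → Protocol Alpha
Stage II: Protocol Alpha 38/69 = 55.1%, Regimen Y 28/64 = 43.8% → Protocol Alpha
Stage III: Protocol Alpha 18/48 = 37.5%, Regimen Y 28/108 = 25.9% → Protocol Alpha
Stage IV: Protocol Alpha 6/41 = 14.6%, Regimen Y 4/49 = 8.2% → Protocol Alpha
Overall: Protocol Alpha 94/202 = 46.5%, Regimen Y 104/287 = 36.2% → Protocol Alpha
Protocol Alpha wins overall and in every disease group — no reversal.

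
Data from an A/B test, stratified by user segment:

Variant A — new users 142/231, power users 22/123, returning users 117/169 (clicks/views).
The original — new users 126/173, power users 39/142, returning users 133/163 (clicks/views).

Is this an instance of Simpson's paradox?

No

New users: Variant A 142/231 = 61.5%, the original 126/173 = 72.8% → the original
Power users: Variant A 22/123 = 17.9%, the original 39/142 = 27.5% → the original
Returning users: Variant A 117/169 = 69.2%, the original 133/163 = 81.6% → the original
Overall: Variant A 281/523 = 53.7%, the original 298/478 = 62.3% → the original
The original wins overall and in every user group — no reversal.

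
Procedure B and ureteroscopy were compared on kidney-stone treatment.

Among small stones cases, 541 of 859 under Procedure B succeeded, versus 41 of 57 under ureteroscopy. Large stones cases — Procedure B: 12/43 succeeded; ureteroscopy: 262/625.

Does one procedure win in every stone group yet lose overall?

Yes

Small stones: Procedure B 541/859 = 63.0%, ureteroscopy 41/57 = 71.9% → ureteroscopy
Large stones: Procedure B 12/43 = 27.9%, ureteroscopy 262/625 = 41.9% → ureteroscopy
Overall: Procedure B 553/902 = 61.3%, ureteroscopy 303/682 = 44.4% → Procedure B
Ureteroscopy wins each stone group but Procedure B wins overall — the comparison reverses. Ureteroscopy's cases skew toward large stones, which has a lower base rate.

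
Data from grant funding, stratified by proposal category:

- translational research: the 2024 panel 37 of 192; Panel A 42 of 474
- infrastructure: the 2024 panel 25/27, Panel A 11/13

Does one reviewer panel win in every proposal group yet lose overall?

Translational research: the 2024 panel 37/192 = 19.3%, Panel A 42/474 = 8.9% → the 2024 panel
Infrastructure: the 2024 panel 25/27 = 92.6%, Panel A 11/13 = 84.6% → the 2024 panel
Overall: the 2024 panel 62/219 = 28.3%, Panel A 53/487 = 10.9% → the 2024 panel
The 2024 panel wins overall and in every proposal group — no reversal.

No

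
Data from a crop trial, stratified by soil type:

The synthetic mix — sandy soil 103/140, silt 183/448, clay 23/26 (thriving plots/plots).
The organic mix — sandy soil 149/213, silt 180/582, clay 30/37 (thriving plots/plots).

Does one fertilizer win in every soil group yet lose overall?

Sandy soil: the synthetic mix 103/140 = 73.6%, the organic mix 149/213 = 70.0% → the synthetic mix
Silt: the synthetic mix 183/448 = 40.8%, the organic mix 180/582 = 30.9% → the synthetic mix
Clay: the synthetic mix 23/26 = 88.5%, the organic mix 30/37 = 81.1% → the synthetic mix
Overall: the synthetic mix 309/614 = 50.3%, the organic mix 359/832 = 43.1% → the synthetic mix
The synthetic mix wins overall and in every soil group — no reversal.

No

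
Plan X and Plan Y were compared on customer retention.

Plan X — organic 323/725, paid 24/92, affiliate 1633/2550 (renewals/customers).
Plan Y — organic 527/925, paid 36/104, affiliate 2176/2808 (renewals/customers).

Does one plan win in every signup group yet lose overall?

Organic: Plan X 323/725 = 44.6%, Plan Y 527/925 = 57.0% → Plan Y
Paid: Plan X 24/92 = 26.1%, Plan Y 36/104 = 34.6% → Plan Y
Affiliate: Plan X 1633/2550 = 64.0%, Plan Y 2176/2808 = 77.5% → Plan Y
Overall: Plan X 1980/3367 = 58.8%, Plan Y 2739/3837 = 71.4% → Plan Y
Plan Y wins overall and in every signup group — no reversal.

No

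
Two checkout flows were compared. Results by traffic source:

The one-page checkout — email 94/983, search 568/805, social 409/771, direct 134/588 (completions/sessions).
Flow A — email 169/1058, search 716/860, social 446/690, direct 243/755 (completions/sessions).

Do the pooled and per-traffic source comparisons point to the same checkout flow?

Email: the one-page checkout 94/983 = 9.6%, Flow A 169/1058 = 16.0% → Flow A
Search: the one-page checkout 568/805 = 70.6%, Flow A 716/860 = 83.3% → Flow A
Social: the one-page checkout 409/771 = 53.0%, Flow A 446/690 = 64.6% → Flow A
Direct: the one-page checkout 134/588 = 22.8%, Flow A 243/755 = 32.2% → Flow A
Overall: the one-page checkout 1205/3147 = 38.3%, Flow A 1574/3363 = 46.8% → Flow A
Flow A wins overall and in every traffic group — no reversal.

Yes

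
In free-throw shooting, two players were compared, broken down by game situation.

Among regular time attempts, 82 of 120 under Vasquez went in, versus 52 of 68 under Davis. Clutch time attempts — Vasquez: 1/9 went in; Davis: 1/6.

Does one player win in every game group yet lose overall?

No

Regular time: Vasquez 82/120 = 68.3%, Davis 52/68 = 76.5% → Davis
Clutch time: Vasquez 1/9 = 11.1%, Davis 1/6 = 16.7% → Davis
Overall: Vasquez 83/129 = 64.3%, Davis 53/74 = 71.6% → Davis
Davis wins overall and in every game group — no reversal.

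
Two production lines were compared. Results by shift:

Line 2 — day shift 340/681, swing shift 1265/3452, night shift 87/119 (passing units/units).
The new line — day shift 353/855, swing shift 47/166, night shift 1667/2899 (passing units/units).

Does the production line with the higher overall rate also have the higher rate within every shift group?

Day shift: Line 2 340/681 = 49.9%, the new line 353/855 = 41.3% → Line 2
Swing shift: Line 2 1265/3452 = 36.6%, the new line 47/166 = 28.3% → Line 2
Night shift: Line 2 87/119 = 73.1%, the new line 1667/2899 = 57.5% → Line 2
Overall: Line 2 1692/4252 = 39.8%, the new line 2067/3920 = 52.7% → the new line
Line 2 wins each shift group but the new line wins overall — the comparison reverses. Line 2's units skew toward swing shift, which has a lower base rate.

No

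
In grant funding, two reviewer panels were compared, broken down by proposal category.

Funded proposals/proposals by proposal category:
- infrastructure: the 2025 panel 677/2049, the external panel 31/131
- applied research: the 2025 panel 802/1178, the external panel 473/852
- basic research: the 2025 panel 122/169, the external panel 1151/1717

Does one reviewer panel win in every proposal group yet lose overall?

Infrastructure: the 2025 panel 677/2049 = 33.0%, the external panel 31/131 = 23.7% → the 2025 panel
Applied research: the 2025 panel 802/1178 = 68.1%, the external panel 473/852 = 55.5% → the 2025 panel
Basic research: the 2025 panel 122/169 = 72.2%, the external panel 1151/1717 = 67.0% → the 2025 panel
Overall: the 2025 panel 1601/3396 = 47.1%, the external panel 1655/2700 = 61.3% → the external panel
The 2025 panel wins each proposal group but the external panel wins overall — the comparison reverses. The 2025 panel's proposals skew toward infrastructure, which has a lower base rate.

Yes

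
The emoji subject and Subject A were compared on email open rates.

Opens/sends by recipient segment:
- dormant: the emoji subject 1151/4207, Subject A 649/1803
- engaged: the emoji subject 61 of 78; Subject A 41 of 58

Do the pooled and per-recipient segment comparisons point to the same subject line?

No

Dormant: the emoji subject 1151/4207 = 27.4%, Subject A 649/1803 = 36.0% → Subject A
Engaged: the emoji subject 61/78 = 78.2%, Subject A 41/58 = 70.7% → the emoji subject
Overall: the emoji subject 1212/4285 = 28.3%, Subject A 690/1861 = 37.1% → Subject A
Neither sweeps: the emoji subject wins 1 of 2 groups, Subject A wins 1. Subject A wins overall but not every group — no Simpson reversal.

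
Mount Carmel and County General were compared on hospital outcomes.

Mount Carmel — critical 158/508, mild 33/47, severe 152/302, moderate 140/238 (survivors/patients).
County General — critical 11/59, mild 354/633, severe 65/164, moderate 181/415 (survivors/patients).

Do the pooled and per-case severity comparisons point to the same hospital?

Critical: Mount Carmel 158/508 = 31.1%, County General 11/59 = 18.6% → Mount Carmel
Mild: Mount Carmel 33/47 = 70.2%, County General 354/633 = 55.9% → Mount Carmel
Severe: Mount Carmel 152/302 = 50.3%, County General 65/164 = 39.6% → Mount Carmel
Moderate: Mount Carmel 140/238 = 58.8%, County General 181/415 = 43.6% → Mount Carmel
Overall: Mount Carmel 483/1095 = 44.1%, County General 611/1271 = 48.1% → County General
Mount Carmel wins each case group but County General wins overall — the comparison reverses. Mount Carmel's patients skew toward critical, which has a lower base rate.

No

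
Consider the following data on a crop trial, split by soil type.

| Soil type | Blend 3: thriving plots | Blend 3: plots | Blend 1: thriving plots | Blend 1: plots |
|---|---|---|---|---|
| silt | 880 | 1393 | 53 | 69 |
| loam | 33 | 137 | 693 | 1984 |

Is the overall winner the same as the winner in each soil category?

Silt: Blend 3 880/1393 = 63.2%, Blend 1 53/69 = 76.8% → Blend 1
Loam: Blend 3 33/137 = 24.1%, Blend 1 693/1984 = 34.9% → Blend 1
Overall: Blend 3 913/1530 = 59.7%, Blend 1 746/2053 = 36.3% → Blend 3
Blend 1 wins each soil group but Blend 3 wins overall — the comparison reverses. Blend 1's plots skew toward loam, which has a lower base rate.

No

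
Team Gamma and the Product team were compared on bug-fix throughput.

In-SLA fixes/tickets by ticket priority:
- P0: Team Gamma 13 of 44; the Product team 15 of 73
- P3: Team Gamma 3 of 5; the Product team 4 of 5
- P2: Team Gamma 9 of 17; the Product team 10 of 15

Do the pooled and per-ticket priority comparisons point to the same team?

P0: Team Gamma 13/44 = 29.5%, the Product team 15/73 = 20.5% → Team Gamma
P3: Team Gamma 3/5 = 60.0%, the Product team 4/5 = 80.0% → the Product team
P2: Team Gamma 9/17 = 52.9%, the Product team 10/15 = 66.7% → the Product team
Overall: Team Gamma 25/66 = 37.9%, the Product team 29/93 = 31.2% → Team Gamma
Neither sweeps: Team Gamma wins 1 of 3 groups, the Product team wins 2. Team Gamma wins overall but not every group — no Simpson reversal.

No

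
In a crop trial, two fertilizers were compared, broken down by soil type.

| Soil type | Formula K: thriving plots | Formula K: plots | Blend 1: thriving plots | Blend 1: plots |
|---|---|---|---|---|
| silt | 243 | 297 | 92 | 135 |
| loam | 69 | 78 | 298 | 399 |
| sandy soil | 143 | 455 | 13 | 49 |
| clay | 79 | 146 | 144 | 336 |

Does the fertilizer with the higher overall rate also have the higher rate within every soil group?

No

Silt: Formula K 243/297 = 81.8%, Blend 1 92/135 = 68.1% → Formula K
Loam: Formula K 69/78 = 88.5%, Blend 1 298/399 = 74.7% → Formula K
Sandy soil: Formula K 143/455 = 31.4%, Blend 1 13/49 = 26.5% → Formula K
Clay: Formula K 79/146 = 54.1%, Blend 1 144/336 = 42.9% → Formula K
Overall: Formula K 534/976 = 54.7%, Blend 1 547/919 = 59.5% → Blend 1
Formula K wins each soil group but Blend 1 wins overall — the comparison reverses. Formula K's plots skew toward sandy soil, which has a lower base rate.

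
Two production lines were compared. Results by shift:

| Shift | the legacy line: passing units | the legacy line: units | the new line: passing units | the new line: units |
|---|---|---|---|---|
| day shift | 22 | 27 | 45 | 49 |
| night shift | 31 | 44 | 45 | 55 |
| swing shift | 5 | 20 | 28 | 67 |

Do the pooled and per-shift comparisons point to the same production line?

Day shift: the legacy line 22/27 = 81.5%, the new line 45/49 = 91.8% → the new line
Night shift: the legacy line 31/44 = 70.5%, the new line 45/55 = 81.8% → the new line
Swing shift: the legacy line 5/20 = 25.0%, the new line 28/67 = 41.8% → the new line
Overall: the legacy line 58/91 = 63.7%, the new line 118/171 = 69.0% → the new line
The new line wins overall and in every shift group — no reversal.

Yes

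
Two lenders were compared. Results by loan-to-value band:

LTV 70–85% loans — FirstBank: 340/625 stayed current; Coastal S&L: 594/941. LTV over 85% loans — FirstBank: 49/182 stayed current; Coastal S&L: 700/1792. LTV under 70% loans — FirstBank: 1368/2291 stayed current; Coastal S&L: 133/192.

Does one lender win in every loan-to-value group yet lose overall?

LTV 70–85%: FirstBank 340/625 = 54.4%, Coastal S&L 594/941 = 63.1% → Coastal S&L
LTV over 85%: FirstBank 49/182 = 26.9%, Coastal S&L 700/1792 = 39.1% → Coastal S&L
LTV under 70%: FirstBank 1368/2291 = 59.7%, Coastal S&L 133/192 = 69.3% → Coastal S&L
Overall: FirstBank 1757/3098 = 56.7%, Coastal S&L 1427/2925 = 48.8% → FirstBank
Coastal S&L wins each loan-to-value group but FirstBank wins overall — the comparison reverses. Coastal S&L's loans skew toward LTV over 85%, which has a lower base rate.

Yes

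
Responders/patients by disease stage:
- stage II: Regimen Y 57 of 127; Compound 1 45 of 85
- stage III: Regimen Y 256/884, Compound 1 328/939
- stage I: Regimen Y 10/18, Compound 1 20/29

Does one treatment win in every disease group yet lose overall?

Stage II: Regimen Y 57/127 = 44.9%, Compound 1 45/85 = 52.9% → Compound 1
Stage III: Regimen Y 256/884 = 29.0%, Compound 1 328/939 = 34.9% → Compound 1
Stage I: Regimen Y 10/18 = 55.6%, Compound 1 20/29 = 69.0% → Compound 1
Overall: Regimen Y 323/1029 = 31.4%, Compound 1 393/1053 = 37.3% → Compound 1
Compound 1 wins overall and in every disease group — no reversal.

No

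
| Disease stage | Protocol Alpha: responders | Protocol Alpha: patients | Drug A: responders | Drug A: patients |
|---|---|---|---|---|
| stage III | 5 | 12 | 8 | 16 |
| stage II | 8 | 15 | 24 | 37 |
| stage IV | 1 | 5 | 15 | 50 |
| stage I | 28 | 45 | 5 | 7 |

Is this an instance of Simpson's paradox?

Yes

Stage III: Protocol Alpha 5/12 = 41.7%, Drug A 8/16 = 50.0% → Drug A
Stage II: Protocol Alpha 8/15 = 53.3%, Drug A 24/37 = 64.9% → Drug A
Stage IV: Protocol Alpha 1/5 = 20.0%, Drug A 15/50 = 30.0% → Drug A
Stage I: Protocol Alpha 28/45 = 62.2%, Drug A 5/7 = 71.4% → Drug A
Overall: Protocol Alpha 42/77 = 54.5%, Drug A 52/110 = 47.3% → Protocol Alpha
Drug A wins each disease group but Protocol Alpha wins overall — the comparison reverses. Drug A's patients skew toward stage IV, which has a lower base rate.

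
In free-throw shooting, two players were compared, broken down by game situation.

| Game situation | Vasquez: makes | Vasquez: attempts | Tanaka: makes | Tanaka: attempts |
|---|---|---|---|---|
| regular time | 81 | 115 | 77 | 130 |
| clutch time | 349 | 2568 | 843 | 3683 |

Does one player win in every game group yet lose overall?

Regular time: Vasquez 81/115 = 70.4%, Tanaka 77/130 = 59.2% → Vasquez
Clutch time: Vasquez 349/2568 = 13.6%, Tanaka 843/3683 = 22.9% → Tanaka
Overall: Vasquez 430/2683 = 16.0%, Tanaka 920/3813 = 24.1% → Tanaka
Neither sweeps: Vasquez wins 1 of 2 groups, Tanaka wins 1. Tanaka wins overall but not every group — no Simpson reversal.

No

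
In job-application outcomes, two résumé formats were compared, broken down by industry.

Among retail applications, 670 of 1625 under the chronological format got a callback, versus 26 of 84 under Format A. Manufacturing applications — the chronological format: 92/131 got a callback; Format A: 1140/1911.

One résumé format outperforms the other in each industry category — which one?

the chronological format

Retail: the chronological format 670/1625 = 41.2%, Format A 26/84 = 31.0% → the chronological format
Manufacturing: the chronological format 92/131 = 70.2%, Format A 1140/1911 = 59.7% → the chronological format
The chronological format has the higher rate in both groups.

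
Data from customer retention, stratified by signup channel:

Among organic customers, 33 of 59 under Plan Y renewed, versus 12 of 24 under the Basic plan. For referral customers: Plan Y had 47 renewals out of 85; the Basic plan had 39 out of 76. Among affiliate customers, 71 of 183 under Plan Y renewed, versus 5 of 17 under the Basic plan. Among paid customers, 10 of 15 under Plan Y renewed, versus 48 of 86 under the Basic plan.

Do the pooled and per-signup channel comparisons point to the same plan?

Organic: Plan Y 33/59 = 55.9%, the Basic plan 12/24 = 50.0% → Plan Y
Referral: Plan Y 47/85 = 55.3%, the Basic plan 39/76 = 51.3% → Plan Y
Affiliate: Plan Y 71/183 = 38.8%, the Basic plan 5/17 = 29.4% → Plan Y
Paid: Plan Y 10/15 = 66.7%, the Basic plan 48/86 = 55.8% → Plan Y
Overall: Plan Y 161/342 = 47.1%, the Basic plan 104/203 = 51.2% → the Basic plan
Plan Y wins each signup group but the Basic plan wins overall — the comparison reverses. Plan Y's customers skew toward affiliate, which has a lower base rate.

No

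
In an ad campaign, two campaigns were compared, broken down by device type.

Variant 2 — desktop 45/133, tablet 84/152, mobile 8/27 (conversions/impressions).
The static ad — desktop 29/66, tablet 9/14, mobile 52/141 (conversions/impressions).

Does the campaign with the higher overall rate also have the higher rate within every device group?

No

Desktop: Variant 2 45/133 = 33.8%, the static ad 29/66 = 43.9% → the static ad
Tablet: Variant 2 84/152 = 55.3%, the static ad 9/14 = 64.3% → the static ad
Mobile: Variant 2 8/27 = 29.6%, the static ad 52/141 = 36.9% → the static ad
Overall: Variant 2 137/312 = 43.9%, the static ad 90/221 = 40.7% → Variant 2
The static ad wins each device group but Variant 2 wins overall — the comparison reverses. The static ad's impressions skew toward mobile, which has a lower base rate.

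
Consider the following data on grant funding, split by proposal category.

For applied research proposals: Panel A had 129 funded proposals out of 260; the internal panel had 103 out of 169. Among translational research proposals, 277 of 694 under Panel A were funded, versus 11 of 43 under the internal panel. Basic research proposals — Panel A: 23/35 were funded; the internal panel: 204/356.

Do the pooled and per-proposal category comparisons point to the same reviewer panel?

Applied research: Panel A 129/260 = 49.6%, the internal panel 103/169 = 60.9% → the internal panel
Translational research: Panel A 277/694 = 39.9%, the internal panel 11/43 = 25.6% → Panel A
Basic research: Panel A 23/35 = 65.7%, the internal panel 204/356 = 57.3% → Panel A
Overall: Panel A 429/989 = 43.4%, the internal panel 318/568 = 56.0% → the internal panel
Neither sweeps: Panel A wins 2 of 3 groups, the internal panel wins 1. The internal panel wins overall but not every group — no Simpson reversal.

No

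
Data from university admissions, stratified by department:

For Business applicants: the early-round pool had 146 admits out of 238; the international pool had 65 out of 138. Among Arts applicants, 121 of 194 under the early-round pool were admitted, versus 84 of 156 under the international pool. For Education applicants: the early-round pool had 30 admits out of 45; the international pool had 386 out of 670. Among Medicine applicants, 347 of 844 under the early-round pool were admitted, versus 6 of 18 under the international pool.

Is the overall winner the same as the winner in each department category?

Business: the early-round pool 146/238 = 61.3%, the international pool 65/138 = 47.1% → the early-round pool
Arts: the early-round pool 121/194 = 62.4%, the international pool 84/156 = 53.8% → the early-round pool
Education: the early-round pool 30/45 = 66.7%, the international pool 386/670 = 57.6% → the early-round pool
Medicine: the early-round pool 347/844 = 41.1%, the international pool 6/18 = 33.3% → the early-round pool
Overall: the early-round pool 644/1321 = 48.8%, the international pool 541/982 = 55.1% → the international pool
The early-round pool wins each department group but the international pool wins overall — the comparison reverses. The early-round pool's applicants skew toward Medicine, which has a lower base rate.

No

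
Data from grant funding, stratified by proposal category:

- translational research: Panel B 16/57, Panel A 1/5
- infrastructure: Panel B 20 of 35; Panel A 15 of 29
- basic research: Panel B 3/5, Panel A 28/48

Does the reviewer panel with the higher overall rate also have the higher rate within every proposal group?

No

Translational research: Panel B 16/57 = 28.1%, Panel A 1/5 = 20.0% → Panel B
Infrastructure: Panel B 20/35 = 57.1%, Panel A 15/29 = 51.7% → Panel B
Basic research: Panel B 3/5 = 60.0%, Panel A 28/48 = 58.3% → Panel B
Overall: Panel B 39/97 = 40.2%, Panel A 44/82 = 53.7% → Panel A
Panel B wins each proposal group but Panel A wins overall — the comparison reverses. Panel B's proposals skew toward translational research, which has a lower base rate.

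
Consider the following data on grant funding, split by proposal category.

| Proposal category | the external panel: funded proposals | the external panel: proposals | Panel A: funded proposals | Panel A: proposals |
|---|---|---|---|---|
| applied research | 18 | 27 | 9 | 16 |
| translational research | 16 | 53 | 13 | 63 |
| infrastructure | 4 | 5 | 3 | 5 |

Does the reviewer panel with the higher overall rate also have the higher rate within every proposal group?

Applied research: the external panel 18/27 = 66.7%, Panel A 9/16 = 56.2% → the external panel
Translational research: the external panel 16/53 = 30.2%, Panel A 13/63 = 20.6% → the external panel
Infrastructure: the external panel 4/5 = 80.0%, Panel A 3/5 = 60.0% → the external panel
Overall: the external panel 38/85 = 44.7%, Panel A 25/84 = 29.8% → the external panel
The external panel wins overall and in every proposal group — no reversal.

Yes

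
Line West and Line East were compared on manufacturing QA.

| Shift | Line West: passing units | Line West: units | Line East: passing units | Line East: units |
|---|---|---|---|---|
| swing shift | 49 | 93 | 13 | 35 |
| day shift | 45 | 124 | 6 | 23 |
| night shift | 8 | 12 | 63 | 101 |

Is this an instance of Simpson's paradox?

Swing shift: Line West 49/93 = 52.7%, Line East 13/35 = 37.1% → Line West
Day shift: Line West 45/124 = 36.3%, Line East 6/23 = 26.1% → Line West
Night shift: Line West 8/12 = 66.7%, Line East 63/101 = 62.4% → Line West
Overall: Line West 102/229 = 44.5%, Line East 82/159 = 51.6% → Line East
Line West wins each shift group but Line East wins overall — the comparison reverses. Line West's units skew toward day shift, which has a lower base rate.

Yes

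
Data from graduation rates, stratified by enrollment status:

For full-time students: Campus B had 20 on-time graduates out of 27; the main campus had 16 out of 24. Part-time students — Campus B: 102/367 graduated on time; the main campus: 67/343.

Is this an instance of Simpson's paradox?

No

Full-time: Campus B 20/27 = 74.1%, the main campus 16/24 = 66.7% → Campus B
Part-time: Campus B 102/367 = 27.8%, the main campus 67/343 = 19.5% → Campus B
Overall: Campus B 122/394 = 31.0%, the main campus 83/367 = 22.6% → Campus B
Campus B wins overall and in every enrollment group — no reversal.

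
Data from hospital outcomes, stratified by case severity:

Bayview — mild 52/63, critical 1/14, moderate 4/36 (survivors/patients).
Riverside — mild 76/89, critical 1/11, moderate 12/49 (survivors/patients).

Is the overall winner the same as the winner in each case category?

Yes

Mild: Bayview 52/63 = 82.5%, Riverside 76/89 = 85.4% → Riverside
Critical: Bayview 1/14 = 7.1%, Riverside 1/11 = 9.1% → Riverside
Moderate: Bayview 4/36 = 11.1%, Riverside 12/49 = 24.5% → Riverside
Overall: Bayview 57/113 = 50.4%, Riverside 89/149 = 59.7% → Riverside
Riverside wins overall and in every case group — no reversal.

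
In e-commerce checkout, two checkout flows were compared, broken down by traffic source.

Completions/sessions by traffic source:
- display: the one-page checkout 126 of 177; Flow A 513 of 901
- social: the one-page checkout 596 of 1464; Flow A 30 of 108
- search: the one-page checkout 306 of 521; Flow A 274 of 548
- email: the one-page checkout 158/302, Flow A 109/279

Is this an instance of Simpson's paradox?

Display: the one-page checkout 126/177 = 71.2%, Flow A 513/901 = 56.9% → the one-page checkout
Social: the one-page checkout 596/1464 = 40.7%, Flow A 30/108 = 27.8% → the one-page checkout
Search: the one-page checkout 306/521 = 58.7%, Flow A 274/548 = 50.0% → the one-page checkout
Email: the one-page checkout 158/302 = 52.3%, Flow A 109/279 = 39.1% → the one-page checkout
Overall: the one-page checkout 1186/2464 = 48.1%, Flow A 926/1836 = 50.4% → Flow A
The one-page checkout wins each traffic group but Flow A wins overall — the comparison reverses. The one-page checkout's sessions skew toward social, which has a lower base rate.

Yes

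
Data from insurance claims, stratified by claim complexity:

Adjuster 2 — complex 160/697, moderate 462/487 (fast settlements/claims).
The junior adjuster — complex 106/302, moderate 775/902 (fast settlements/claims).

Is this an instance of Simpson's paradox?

No

Complex: Adjuster 2 160/697 = 23.0%, the junior adjuster 106/302 = 35.1% → the junior adjuster
Moderate: Adjuster 2 462/487 = 94.9%, the junior adjuster 775/902 = 85.9% → Adjuster 2
Overall: Adjuster 2 622/1184 = 52.5%, the junior adjuster 881/1204 = 73.2% → the junior adjuster
Neither sweeps: Adjuster 2 wins 1 of 2 groups, the junior adjuster wins 1. The junior adjuster wins overall but not every group — no Simpson reversal.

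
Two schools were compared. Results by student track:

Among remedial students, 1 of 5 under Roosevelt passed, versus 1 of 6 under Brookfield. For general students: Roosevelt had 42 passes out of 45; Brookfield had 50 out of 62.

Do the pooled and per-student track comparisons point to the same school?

Yes

Remedial: Roosevelt 1/5 = 20.0%, Brookfield 1/6 = 16.7% → Roosevelt
General: Roosevelt 42/45 = 93.3%, Brookfield 50/62 = 80.6% → Roosevelt
Overall: Roosevelt 43/50 = 86.0%, Brookfield 51/68 = 75.0% → Roosevelt
Roosevelt wins overall and in every student group — no reversal.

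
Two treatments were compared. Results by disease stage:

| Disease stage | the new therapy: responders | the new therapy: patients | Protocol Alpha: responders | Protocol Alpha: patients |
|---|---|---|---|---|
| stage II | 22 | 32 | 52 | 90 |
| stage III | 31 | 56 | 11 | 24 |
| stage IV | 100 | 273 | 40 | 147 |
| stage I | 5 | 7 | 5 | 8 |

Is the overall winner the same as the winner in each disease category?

Yes

Stage II: the new therapy 22/32 = 68.8%, Protocol Alpha 52/90 = 57.8% → the new therapy
Stage III: the new therapy 31/56 = 55.4%, Protocol Alpha 11/24 = 45.8% → the new therapy
Stage IV: the new therapy 100/273 = 36.6%, Protocol Alpha 40/147 = 27.2% → the new therapy
Stage I: the new therapy 5/7 = 71.4%, Protocol Alpha 5/8 = 62.5% → the new therapy
Overall: the new therapy 158/368 = 42.9%, Protocol Alpha 108/269 = 40.1% → the new therapy
The new therapy wins overall and in every disease group — no reversal.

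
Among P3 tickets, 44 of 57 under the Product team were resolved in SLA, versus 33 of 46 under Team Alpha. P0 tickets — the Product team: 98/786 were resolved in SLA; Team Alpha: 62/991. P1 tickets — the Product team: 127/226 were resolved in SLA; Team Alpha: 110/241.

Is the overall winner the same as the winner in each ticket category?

Yes

P3: the Product team 44/57 = 77.2%, Team Alpha 33/46 = 71.7% → the Product team
P0: the Product team 98/786 = 12.5%, Team Alpha 62/991 = 6.3% → the Product team
P1: the Product team 127/226 = 56.2%, Team Alpha 110/241 = 45.6% → the Product team
Overall: the Product team 269/1069 = 25.2%, Team Alpha 205/1278 = 16.0% → the Product team
The Product team wins overall and in every ticket group — no reversal.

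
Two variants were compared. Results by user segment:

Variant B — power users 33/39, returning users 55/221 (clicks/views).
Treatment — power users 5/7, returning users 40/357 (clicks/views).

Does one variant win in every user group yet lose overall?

No

Power users: Variant B 33/39 = 84.6%, Treatment 5/7 = 71.4% → Variant B
Returning users: Variant B 55/221 = 24.9%, Treatment 40/357 = 11.2% → Variant B
Overall: Variant B 88/260 = 33.8%, Treatment 45/364 = 12.4% → Variant B
Variant B wins overall and in every user group — no reversal.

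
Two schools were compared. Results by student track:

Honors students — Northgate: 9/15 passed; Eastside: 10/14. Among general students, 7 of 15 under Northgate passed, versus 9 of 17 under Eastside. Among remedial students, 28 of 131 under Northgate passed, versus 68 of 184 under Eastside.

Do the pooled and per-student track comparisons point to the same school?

Yes

Honors: Northgate 9/15 = 60.0%, Eastside 10/14 = 71.4% → Eastside
General: Northgate 7/15 = 46.7%, Eastside 9/17 = 52.9% → Eastside
Remedial: Northgate 28/131 = 21.4%, Eastside 68/184 = 37.0% → Eastside
Overall: Northgate 44/161 = 27.3%, Eastside 87/215 = 40.5% → Eastside
Eastside wins overall and in every student group — no reversal.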